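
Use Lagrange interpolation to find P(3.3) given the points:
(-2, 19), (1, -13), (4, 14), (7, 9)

Lagrange interpolation formula:
P(x) = Σ yᵢ × Lᵢ(x)
where Lᵢ(x) = Π_{j≠i} (x - xⱼ)/(xᵢ - xⱼ)

L_0(3.3) = (3.3 - 1)/(-2 - 1) × (3.3 - 4)/(-2 - 4) × (3.3 - 7)/(-2 - 7) = -0.036772
L_1(3.3) = (3.3 - (-2))/(1 - (-2)) × (3.3 - 4)/(1 - 4) × (3.3 - 7)/(1 - 7) = 0.254204
L_2(3.3) = (3.3 - (-2))/(4 - (-2)) × (3.3 - 1)/(4 - 1) × (3.3 - 7)/(4 - 7) = 0.835241
L_3(3.3) = (3.3 - (-2))/(7 - (-2)) × (3.3 - 1)/(7 - 1) × (3.3 - 4)/(7 - 4) = -0.052673

P(3.3) = 19×L_0(3.3) + (-13)×L_1(3.3) + 14×L_2(3.3) + 9×L_3(3.3)
P(3.3) = 7.216006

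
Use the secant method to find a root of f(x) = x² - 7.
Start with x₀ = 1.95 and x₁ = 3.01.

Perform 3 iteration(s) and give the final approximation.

f(x) = x² - 7
x₀ = 1.95, x₁ = 3.01

Secant formula: x_{n+1} = x_n - f(x_n)(x_n - x_{n-1})/(f(x_n) - f(x_{n-1}))

Iteration 1:
  f(1.950000) = -3.197500
  f(3.010000) = 2.060100
  x_2 = 3.010000 - 2.060100×(3.010000 - 1.950000)/(2.060100 - (-3.197500))
       = 2.594657
Iteration 2:
  f(3.010000) = 2.060100
  f(2.594657) = -0.267754
  x_3 = 2.594657 - (-0.267754)×(2.594657 - 3.010000)/(-0.267754 - 2.060100)
       = 2.642431
Iteration 3:
  f(2.594657) = -0.267754
  f(2.642431) = -0.017560
  x_4 = 2.642431 - (-0.017560)×(2.642431 - 2.594657)/(-0.017560 - (-0.267754))
       = 2.645784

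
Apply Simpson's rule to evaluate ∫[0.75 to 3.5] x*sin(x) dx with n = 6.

f(x) = x*sin(x)
a = 0.75, b = 3.5, n = 6
h = (b - a)/n = 0.458333

Simpson's rule: (h/3)[f(x₀) + 4f(x₁) + 2f(x₂) + ... + f(xₙ)]

x_0 = 0.7500, f(x_0) = 0.511229, coefficient = 1
x_1 = 1.2083, f(x_1) = 1.129823, coefficient = 4
x_2 = 1.6667, f(x_2) = 1.659013, coefficient = 2
x_3 = 2.1250, f(x_3) = 1.806930, coefficient = 4
x_4 = 2.5833, f(x_4) = 1.368419, coefficient = 2
x_5 = 3.0417, f(x_5) = 0.303436, coefficient = 4
x_6 = 3.5000, f(x_6) = -1.227741, coefficient = 1

I ≈ (0.458333/3) × 18.299108 = 2.795697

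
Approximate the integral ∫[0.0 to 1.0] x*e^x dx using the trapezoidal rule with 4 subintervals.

f(x) = x*e^x
a = 0.0, b = 1.0, n = 4
h = (b - a)/n = 0.250000

Trapezoidal rule: (h/2)[f(x₀) + 2f(x₁) + 2f(x₂) + ... + f(xₙ)]

x_0 = 0.0000, f(x_0) = 0.000000, coefficient = 1
x_1 = 0.2500, f(x_1) = 0.321006, coefficient = 2
x_2 = 0.5000, f(x_2) = 0.824361, coefficient = 2
x_3 = 0.7500, f(x_3) = 1.587750, coefficient = 2
x_4 = 1.0000, f(x_4) = 2.718282, coefficient = 1

I ≈ (0.250000/2) × 8.184516 = 1.023064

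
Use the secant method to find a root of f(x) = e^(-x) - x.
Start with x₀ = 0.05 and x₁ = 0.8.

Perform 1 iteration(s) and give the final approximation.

f(x) = e^(-x) - x
x₀ = 0.05, x₁ = 0.8

Secant formula: x_{n+1} = x_n - f(x_n)(x_n - x_{n-1})/(f(x_n) - f(x_{n-1}))

Iteration 1:
  f(0.050000) = 0.901229
  f(0.800000) = -0.350671
  x_2 = 0.800000 - (-0.350671)×(0.800000 - 0.050000)/(-0.350671 - 0.901229)
       = 0.589917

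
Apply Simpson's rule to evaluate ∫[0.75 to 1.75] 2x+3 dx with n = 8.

f(x) = 2x+3
a = 0.75, b = 1.75, n = 8
h = (b - a)/n = 0.125000

Simpson's rule: (h/3)[f(x₀) + 4f(x₁) + 2f(x₂) + ... + f(xₙ)]

x_0 = 0.7500, f(x_0) = 4.500000, coefficient = 1
x_1 = 0.8750, f(x_1) = 4.750000, coefficient = 4
x_2 = 1.0000, f(x_2) = 5.000000, coefficient = 2
x_3 = 1.1250, f(x_3) = 5.250000, coefficient = 4
x_4 = 1.2500, f(x_4) = 5.500000, coefficient = 2
x_5 = 1.3750, f(x_5) = 5.750000, coefficient = 4
x_6 = 1.5000, f(x_6) = 6.000000, coefficient = 2
x_7 = 1.6250, f(x_7) = 6.250000, coefficient = 4
x_8 = 1.7500, f(x_8) = 6.500000, coefficient = 1

I ≈ (0.125000/3) × 132.000000 = 5.500000
Exact value: 5.500000
Error: 0.000000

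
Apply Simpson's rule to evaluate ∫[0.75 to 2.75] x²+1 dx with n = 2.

f(x) = x²+1
a = 0.75, b = 2.75, n = 2
h = (b - a)/n = 1.000000

Simpson's rule: (h/3)[f(x₀) + 4f(x₁) + 2f(x₂) + ... + f(xₙ)]

x_0 = 0.7500, f(x_0) = 1.562500, coefficient = 1
x_1 = 1.7500, f(x_1) = 4.062500, coefficient = 4
x_2 = 2.7500, f(x_2) = 8.562500, coefficient = 1

I ≈ (1.000000/3) × 26.375000 = 8.791667
Exact value: 8.791667
Error: 0.000000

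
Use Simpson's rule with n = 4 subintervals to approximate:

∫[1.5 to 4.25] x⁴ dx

f(x) = x⁴
a = 1.5, b = 4.25, n = 4
h = (b - a)/n = 0.687500

Simpson's rule: (h/3)[f(x₀) + 4f(x₁) + 2f(x₂) + ... + f(xₙ)]

x_0 = 1.5000, f(x_0) = 5.062500, coefficient = 1
x_1 = 2.1875, f(x_1) = 22.897720, coefficient = 4
x_2 = 2.8750, f(x_2) = 68.320557, coefficient = 2
x_3 = 3.5625, f(x_3) = 161.071793, coefficient = 4
x_4 = 4.2500, f(x_4) = 326.253906, coefficient = 1

I ≈ (0.687500/3) × 1203.835571 = 275.878985
Exact value: 275.797070
Error: 0.081915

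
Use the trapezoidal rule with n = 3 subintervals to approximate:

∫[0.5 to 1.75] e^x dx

f(x) = e^x
a = 0.5, b = 1.75, n = 3
h = (b - a)/n = 0.416667

Trapezoidal rule: (h/2)[f(x₀) + 2f(x₁) + 2f(x₂) + ... + f(xₙ)]

x_0 = 0.5000, f(x_0) = 1.648721, coefficient = 1
x_1 = 0.9167, f(x_1) = 2.500940, coefficient = 2
x_2 = 1.3333, f(x_2) = 3.793668, coefficient = 2
x_3 = 1.7500, f(x_3) = 5.754603, coefficient = 1

I ≈ (0.416667/2) × 19.992540 = 4.165112
Exact value: 4.105881
Error: 0.059231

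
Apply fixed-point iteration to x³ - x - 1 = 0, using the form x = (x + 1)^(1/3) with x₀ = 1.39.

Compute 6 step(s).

Equation: x³ - x - 1 = 0
Fixed-point form: x = (x + 1)^(1/3)
x₀ = 1.39

x_1 = g(1.390000) = 1.337004
x_2 = g(1.337004) = 1.327048
x_3 = g(1.327048) = 1.325160
x_4 = g(1.325160) = 1.324802
x_5 = g(1.324802) = 1.324734
x_6 = g(1.324734) = 1.324721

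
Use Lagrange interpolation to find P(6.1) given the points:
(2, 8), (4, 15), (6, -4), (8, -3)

Lagrange interpolation formula:
P(x) = Σ yᵢ × Lᵢ(x)
where Lᵢ(x) = Π_{j≠i} (x - xⱼ)/(xᵢ - xⱼ)

L_0(6.1) = (6.1 - 4)/(2 - 4) × (6.1 - 6)/(2 - 6) × (6.1 - 8)/(2 - 8) = 0.008312
L_1(6.1) = (6.1 - 2)/(4 - 2) × (6.1 - 6)/(4 - 6) × (6.1 - 8)/(4 - 8) = -0.048687
L_2(6.1) = (6.1 - 2)/(6 - 2) × (6.1 - 4)/(6 - 4) × (6.1 - 8)/(6 - 8) = 1.022437
L_3(6.1) = (6.1 - 2)/(8 - 2) × (6.1 - 4)/(8 - 4) × (6.1 - 6)/(8 - 6) = 0.017937

P(6.1) = 8×L_0(6.1) + 15×L_1(6.1) + (-4)×L_2(6.1) + (-3)×L_3(6.1)
P(6.1) = -4.807375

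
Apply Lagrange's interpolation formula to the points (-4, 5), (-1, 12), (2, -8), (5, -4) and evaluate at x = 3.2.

Lagrange interpolation formula:
P(x) = Σ yᵢ × Lᵢ(x)
where Lᵢ(x) = Π_{j≠i} (x - xⱼ)/(xᵢ - xⱼ)

L_0(3.2) = (3.2 - (-1))/(-4 - (-1)) × (3.2 - 2)/(-4 - 2) × (3.2 - 5)/(-4 - 5) = 0.056000
L_1(3.2) = (3.2 - (-4))/(-1 - (-4)) × (3.2 - 2)/(-1 - 2) × (3.2 - 5)/(-1 - 5) = -0.288000
L_2(3.2) = (3.2 - (-4))/(2 - (-4)) × (3.2 - (-1))/(2 - (-1)) × (3.2 - 5)/(2 - 5) = 1.008000
L_3(3.2) = (3.2 - (-4))/(5 - (-4)) × (3.2 - (-1))/(5 - (-1)) × (3.2 - 2)/(5 - 2) = 0.224000

P(3.2) = 5×L_0(3.2) + 12×L_1(3.2) + (-8)×L_2(3.2) + (-4)×L_3(3.2)
P(3.2) = -12.136000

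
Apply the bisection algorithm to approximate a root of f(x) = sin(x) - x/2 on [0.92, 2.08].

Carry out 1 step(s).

f(x) = sin(x) - x/2
Initial interval: [0.92, 2.08]

Iteration 1:
  c_1 = (0.920000 + 2.080000)/2 = 1.500000
  f(c_1) = f(1.500000) = 0.247495
  f(a) × f(c) ≥ 0, new interval: [1.500000, 2.080000]

After 1 iteration(s), the approximation is c_1 = 1.500000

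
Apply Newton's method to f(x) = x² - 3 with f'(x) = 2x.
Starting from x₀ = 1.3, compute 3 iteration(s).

f(x) = x² - 3
f'(x) = 2x
x₀ = 1.3

Newton-Raphson formula: x_{n+1} = x_n - f(x_n)/f'(x_n)

Iteration 1:
  f(1.300000) = -1.310000
  f'(1.300000) = 2.600000
  x_1 = 1.300000 - (-1.310000)/2.600000 = 1.803846
Iteration 2:
  f(1.803846) = 0.253861
  f'(1.803846) = 3.607692
  x_2 = 1.803846 - 0.253861/3.607692 = 1.733480
Iteration 3:
  f(1.733480) = 0.004951
  f'(1.733480) = 3.466959
  x_3 = 1.733480 - 0.004951/3.466959 = 1.732051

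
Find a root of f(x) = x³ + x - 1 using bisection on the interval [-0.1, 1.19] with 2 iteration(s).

f(x) = x³ + x - 1
Initial interval: [-0.1, 1.19]

Iteration 1:
  c_1 = (-0.100000 + 1.190000)/2 = 0.545000
  f(c_1) = f(0.545000) = -0.293121
  f(a) × f(c) ≥ 0, new interval: [0.545000, 1.190000]
Iteration 2:
  c_2 = (0.545000 + 1.190000)/2 = 0.867500
  f(c_2) = f(0.867500) = 0.520343
  f(a) × f(c) < 0, new interval: [0.545000, 0.867500]

After 2 iteration(s), the approximation is c_2 = 0.867500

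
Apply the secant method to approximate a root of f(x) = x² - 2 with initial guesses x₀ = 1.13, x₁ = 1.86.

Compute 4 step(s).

f(x) = x² - 2
x₀ = 1.13, x₁ = 1.86

Secant formula: x_{n+1} = x_n - f(x_n)(x_n - x_{n-1})/(f(x_n) - f(x_{n-1}))

Iteration 1:
  f(1.130000) = -0.723100
  f(1.860000) = 1.459600
  x_2 = 1.860000 - 1.459600×(1.860000 - 1.130000)/(1.459600 - (-0.723100))
       = 1.371839
Iteration 2:
  f(1.860000) = 1.459600
  f(1.371839) = -0.118056
  x_3 = 1.371839 - (-0.118056)×(1.371839 - 1.860000)/(-0.118056 - 1.459600)
       = 1.408369
Iteration 3:
  f(1.371839) = -0.118056
  f(1.408369) = -0.016498
  x_4 = 1.408369 - (-0.016498)×(1.408369 - 1.371839)/(-0.016498 - (-0.118056))
       = 1.414303
Iteration 4:
  f(1.408369) = -0.016498
  f(1.414303) = 0.000252
  x_5 = 1.414303 - 0.000252×(1.414303 - 1.408369)/(0.000252 - (-0.016498))
       = 1.414213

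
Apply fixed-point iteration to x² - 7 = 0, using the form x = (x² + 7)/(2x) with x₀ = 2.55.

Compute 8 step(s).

Equation: x² - 7 = 0
Fixed-point form: x = (x² + 7)/(2x)
x₀ = 2.55

x_1 = g(2.550000) = 2.647549
x_2 = g(2.647549) = 2.645752
x_3 = g(2.645752) = 2.645751
x_4 = g(2.645751) = 2.645751
x_5 = g(2.645751) = 2.645751
x_6 = g(2.645751) = 2.645751
x_7 = g(2.645751) = 2.645751
x_8 = g(2.645751) = 2.645751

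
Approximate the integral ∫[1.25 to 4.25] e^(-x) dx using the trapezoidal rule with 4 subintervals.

f(x) = e^(-x)
a = 1.25, b = 4.25, n = 4
h = (b - a)/n = 0.750000

Trapezoidal rule: (h/2)[f(x₀) + 2f(x₁) + 2f(x₂) + ... + f(xₙ)]

x_0 = 1.2500, f(x_0) = 0.286505, coefficient = 1
x_1 = 2.0000, f(x_1) = 0.135335, coefficient = 2
x_2 = 2.7500, f(x_2) = 0.063928, coefficient = 2
x_3 = 3.5000, f(x_3) = 0.030197, coefficient = 2
x_4 = 4.2500, f(x_4) = 0.014264, coefficient = 1

I ≈ (0.750000/2) × 0.759690 = 0.284884
Exact value: 0.272241
Error: 0.012643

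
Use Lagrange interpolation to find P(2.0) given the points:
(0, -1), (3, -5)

Lagrange interpolation formula:
P(x) = Σ yᵢ × Lᵢ(x)
where Lᵢ(x) = Π_{j≠i} (x - xⱼ)/(xᵢ - xⱼ)

L_0(2.0) = (2.0 - 3)/(0 - 3) = 0.333333
L_1(2.0) = (2.0 - 0)/(3 - 0) = 0.666667

P(2.0) = (-1)×L_0(2.0) + (-5)×L_1(2.0)
P(2.0) = -3.666667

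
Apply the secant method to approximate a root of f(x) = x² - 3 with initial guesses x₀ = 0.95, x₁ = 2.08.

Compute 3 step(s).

f(x) = x² - 3
x₀ = 0.95, x₁ = 2.08

Secant formula: x_{n+1} = x_n - f(x_n)(x_n - x_{n-1})/(f(x_n) - f(x_{n-1}))

Iteration 1:
  f(0.950000) = -2.097500
  f(2.080000) = 1.326400
  x_2 = 2.080000 - 1.326400×(2.080000 - 0.950000)/(1.326400 - (-2.097500))
       = 1.642244
Iteration 2:
  f(2.080000) = 1.326400
  f(1.642244) = -0.303034
  x_3 = 1.642244 - (-0.303034)×(1.642244 - 2.080000)/(-0.303034 - 1.326400)
       = 1.723656
Iteration 3:
  f(1.642244) = -0.303034
  f(1.723656) = -0.029011
  x_4 = 1.723656 - (-0.029011)×(1.723656 - 1.642244)/(-0.029011 - (-0.303034))
       = 1.732275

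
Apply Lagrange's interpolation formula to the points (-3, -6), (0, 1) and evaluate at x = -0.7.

Lagrange interpolation formula:
P(x) = Σ yᵢ × Lᵢ(x)
where Lᵢ(x) = Π_{j≠i} (x - xⱼ)/(xᵢ - xⱼ)

L_0(-0.7) = (-0.7 - 0)/(-3 - 0) = 0.233333
L_1(-0.7) = (-0.7 - (-3))/(0 - (-3)) = 0.766667

P(-0.7) = (-6)×L_0(-0.7) + 1×L_1(-0.7)
P(-0.7) = -0.633333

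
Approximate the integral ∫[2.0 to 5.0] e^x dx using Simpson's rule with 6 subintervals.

f(x) = e^x
a = 2.0, b = 5.0, n = 6
h = (b - a)/n = 0.500000

Simpson's rule: (h/3)[f(x₀) + 4f(x₁) + 2f(x₂) + ... + f(xₙ)]

x_0 = 2.0000, f(x_0) = 7.389056, coefficient = 1
x_1 = 2.5000, f(x_1) = 12.182494, coefficient = 4
x_2 = 3.0000, f(x_2) = 20.085537, coefficient = 2
x_3 = 3.5000, f(x_3) = 33.115452, coefficient = 4
x_4 = 4.0000, f(x_4) = 54.598150, coefficient = 2
x_5 = 4.5000, f(x_5) = 90.017131, coefficient = 4
x_6 = 5.0000, f(x_6) = 148.413159, coefficient = 1

I ≈ (0.500000/3) × 846.429898 = 141.071650
Exact value: 141.024103
Error: 0.047547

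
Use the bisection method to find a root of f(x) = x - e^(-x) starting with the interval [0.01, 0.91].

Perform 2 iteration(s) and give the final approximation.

f(x) = x - e^(-x)
Initial interval: [0.01, 0.91]

Iteration 1:
  c_1 = (0.010000 + 0.910000)/2 = 0.460000
  f(c_1) = f(0.460000) = -0.171284
  f(a) × f(c) ≥ 0, new interval: [0.460000, 0.910000]
Iteration 2:
  c_2 = (0.460000 + 0.910000)/2 = 0.685000
  f(c_2) = f(0.685000) = 0.180910
  f(a) × f(c) < 0, new interval: [0.460000, 0.685000]

After 2 iteration(s), the approximation is c_2 = 0.685000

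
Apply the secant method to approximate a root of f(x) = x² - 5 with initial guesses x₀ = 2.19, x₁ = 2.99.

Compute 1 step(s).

f(x) = x² - 5
x₀ = 2.19, x₁ = 2.99

Secant formula: x_{n+1} = x_n - f(x_n)(x_n - x_{n-1})/(f(x_n) - f(x_{n-1}))

Iteration 1:
  f(2.190000) = -0.203900
  f(2.990000) = 3.940100
  x_2 = 2.990000 - 3.940100×(2.990000 - 2.190000)/(3.940100 - (-0.203900))
       = 2.229363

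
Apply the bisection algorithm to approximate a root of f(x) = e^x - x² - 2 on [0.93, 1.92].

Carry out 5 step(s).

f(x) = e^x - x² - 2
Initial interval: [0.93, 1.92]

Iteration 1:
  c_1 = (0.930000 + 1.920000)/2 = 1.425000
  f(c_1) = f(1.425000) = 0.127233
  f(a) × f(c) < 0, new interval: [0.930000, 1.425000]
Iteration 2:
  c_2 = (0.930000 + 1.425000)/2 = 1.177500
  f(c_2) = f(1.177500) = -0.140258
  f(a) × f(c) ≥ 0, new interval: [1.177500, 1.425000]
Iteration 3:
  c_3 = (1.177500 + 1.425000)/2 = 1.301250
  f(c_3) = f(1.301250) = -0.019365
  f(a) × f(c) ≥ 0, new interval: [1.301250, 1.425000]
Iteration 4:
  c_4 = (1.301250 + 1.425000)/2 = 1.363125
  f(c_4) = f(1.363125) = 0.050278
  f(a) × f(c) < 0, new interval: [1.301250, 1.363125]
Iteration 5:
  c_5 = (1.301250 + 1.363125)/2 = 1.332188
  f(c_5) = f(1.332188) = 0.014600
  f(a) × f(c) < 0, new interval: [1.301250, 1.332188]

After 5 iteration(s), the approximation is c_5 = 1.332188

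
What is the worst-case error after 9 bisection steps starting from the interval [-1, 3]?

Bisection error bound: |error| ≤ (b-a)/2^n
|error| ≤ (3 - (-1))/2^9 = 4/2^9
|error| ≤ 0.0078125000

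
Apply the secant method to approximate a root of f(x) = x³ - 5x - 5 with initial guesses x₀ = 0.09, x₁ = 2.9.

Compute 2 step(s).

f(x) = x³ - 5x - 5
x₀ = 0.09, x₁ = 2.9

Secant formula: x_{n+1} = x_n - f(x_n)(x_n - x_{n-1})/(f(x_n) - f(x_{n-1}))

Iteration 1:
  f(0.090000) = -5.449271
  f(2.900000) = 4.889000
  x_2 = 2.900000 - 4.889000×(2.900000 - 0.090000)/(4.889000 - (-5.449271))
       = 1.571142
Iteration 2:
  f(2.900000) = 4.889000
  f(1.571142) = -8.977365
  x_3 = 1.571142 - (-8.977365)×(1.571142 - 2.900000)/(-8.977365 - 4.889000)
       = 2.431472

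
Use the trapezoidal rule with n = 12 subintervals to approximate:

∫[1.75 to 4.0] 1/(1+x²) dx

f(x) = 1/(1+x²)
a = 1.75, b = 4.0, n = 12
h = (b - a)/n = 0.187500

Trapezoidal rule: (h/2)[f(x₀) + 2f(x₁) + 2f(x₂) + ... + f(xₙ)]

x_0 = 1.7500, f(x_0) = 0.246154, coefficient = 1
x_1 = 1.9375, f(x_1) = 0.210353, coefficient = 2
x_2 = 2.1250, f(x_2) = 0.181303, coefficient = 2
x_3 = 2.3125, f(x_3) = 0.157538, coefficient = 2
x_4 = 2.5000, f(x_4) = 0.137931, coefficient = 2
x_5 = 2.6875, f(x_5) = 0.121615, coefficient = 2
x_6 = 2.8750, f(x_6) = 0.107926, coefficient = 2
x_7 = 3.0625, f(x_7) = 0.096349, coefficient = 2
x_8 = 3.2500, f(x_8) = 0.086486, coefficient = 2
x_9 = 3.4375, f(x_9) = 0.078025, coefficient = 2
x_10 = 3.6250, f(x_10) = 0.070718, coefficient = 2
x_11 = 3.8125, f(x_11) = 0.064370, coefficient = 2
x_12 = 4.0000, f(x_12) = 0.058824, coefficient = 1

I ≈ (0.187500/2) × 2.930209 = 0.274707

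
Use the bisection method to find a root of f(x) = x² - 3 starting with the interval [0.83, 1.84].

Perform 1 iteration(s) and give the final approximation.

f(x) = x² - 3
Initial interval: [0.83, 1.84]

Iteration 1:
  c_1 = (0.830000 + 1.840000)/2 = 1.335000
  f(c_1) = f(1.335000) = -1.217775
  f(a) × f(c) ≥ 0, new interval: [1.335000, 1.840000]

After 1 iteration(s), the approximation is c_1 = 1.335000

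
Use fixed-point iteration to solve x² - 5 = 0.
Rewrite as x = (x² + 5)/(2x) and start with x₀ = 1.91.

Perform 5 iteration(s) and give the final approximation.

Equation: x² - 5 = 0
Fixed-point form: x = (x² + 5)/(2x)
x₀ = 1.91

x_1 = g(1.910000) = 2.263901
x_2 = g(2.263901) = 2.236239
x_3 = g(2.236239) = 2.236068
x_4 = g(2.236068) = 2.236068
x_5 = g(2.236068) = 2.236068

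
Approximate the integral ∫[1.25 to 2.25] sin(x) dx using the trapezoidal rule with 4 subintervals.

f(x) = sin(x)
a = 1.25, b = 2.25, n = 4
h = (b - a)/n = 0.250000

Trapezoidal rule: (h/2)[f(x₀) + 2f(x₁) + 2f(x₂) + ... + f(xₙ)]

x_0 = 1.2500, f(x_0) = 0.948985, coefficient = 1
x_1 = 1.5000, f(x_1) = 0.997495, coefficient = 2
x_2 = 1.7500, f(x_2) = 0.983986, coefficient = 2
x_3 = 2.0000, f(x_3) = 0.909297, coefficient = 2
x_4 = 2.2500, f(x_4) = 0.778073, coefficient = 1

I ≈ (0.250000/2) × 7.508615 = 0.938577
Exact value: 0.943496
Error: 0.004919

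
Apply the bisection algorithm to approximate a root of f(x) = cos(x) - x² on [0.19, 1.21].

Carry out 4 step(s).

f(x) = cos(x) - x²
Initial interval: [0.19, 1.21]

Iteration 1:
  c_1 = (0.190000 + 1.210000)/2 = 0.700000
  f(c_1) = f(0.700000) = 0.274842
  f(a) × f(c) ≥ 0, new interval: [0.700000, 1.210000]
Iteration 2:
  c_2 = (0.700000 + 1.210000)/2 = 0.955000
  f(c_2) = f(0.955000) = -0.334416
  f(a) × f(c) < 0, new interval: [0.700000, 0.955000]
Iteration 3:
  c_3 = (0.700000 + 0.955000)/2 = 0.827500
  f(c_3) = f(0.827500) = -0.008038
  f(a) × f(c) < 0, new interval: [0.700000, 0.827500]
Iteration 4:
  c_4 = (0.700000 + 0.827500)/2 = 0.763750
  f(c_4) = f(0.763750) = 0.138933
  f(a) × f(c) ≥ 0, new interval: [0.763750, 0.827500]

After 4 iteration(s), the approximation is c_4 = 0.763750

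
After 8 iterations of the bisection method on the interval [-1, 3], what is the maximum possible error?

Bisection error bound: |error| ≤ (b-a)/2^n
|error| ≤ (3 - (-1))/2^8 = 4/2^8
|error| ≤ 0.0156250000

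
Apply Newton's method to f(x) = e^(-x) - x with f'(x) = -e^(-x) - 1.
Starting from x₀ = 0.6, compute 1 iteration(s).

f(x) = e^(-x) - x
f'(x) = -e^(-x) - 1
x₀ = 0.6

Newton-Raphson formula: x_{n+1} = x_n - f(x_n)/f'(x_n)

Iteration 1:
  f(0.600000) = -0.051188
  f'(0.600000) = -1.548812
  x_1 = 0.600000 - (-0.051188)/(-1.548812) = 0.566950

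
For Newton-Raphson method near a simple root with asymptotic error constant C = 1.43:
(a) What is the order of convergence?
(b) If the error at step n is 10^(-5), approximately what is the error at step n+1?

(a) Newton-Raphson has quadratic (order 2) convergence near simple roots.
    This means |e_{n+1}| ≈ C|e_n|².

(b) With |e_n| = 10^(-5) and C = 1.43:
    |e_{n+1}| ≈ 1.43 × (10^(-5))² = 1.43 × 10^(-10)

(a) 2 (quadratic); (b) |e_{n+1}| ≈ 1.430e-10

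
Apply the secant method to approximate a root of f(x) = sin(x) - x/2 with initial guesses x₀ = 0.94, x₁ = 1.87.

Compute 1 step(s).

f(x) = sin(x) - x/2
x₀ = 0.94, x₁ = 1.87

Secant formula: x_{n+1} = x_n - f(x_n)(x_n - x_{n-1})/(f(x_n) - f(x_{n-1}))

Iteration 1:
  f(0.940000) = 0.337558
  f(1.870000) = 0.020572
  x_2 = 1.870000 - 0.020572×(1.870000 - 0.940000)/(0.020572 - 0.337558)
       = 1.930354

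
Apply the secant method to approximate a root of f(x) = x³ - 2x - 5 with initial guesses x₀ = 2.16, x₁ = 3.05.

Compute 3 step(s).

f(x) = x³ - 2x - 5
x₀ = 2.16, x₁ = 3.05

Secant formula: x_{n+1} = x_n - f(x_n)(x_n - x_{n-1})/(f(x_n) - f(x_{n-1}))

Iteration 1:
  f(2.160000) = 0.757696
  f(3.050000) = 17.272625
  x_2 = 3.050000 - 17.272625×(3.050000 - 2.160000)/(17.272625 - 0.757696)
       = 2.119167
Iteration 2:
  f(3.050000) = 17.272625
  f(2.119167) = 0.278570
  x_3 = 2.119167 - 0.278570×(2.119167 - 3.050000)/(0.278570 - 17.272625)
       = 2.103909
Iteration 3:
  f(2.119167) = 0.278570
  f(2.103909) = 0.104993
  x_4 = 2.103909 - 0.104993×(2.103909 - 2.119167)/(0.104993 - 0.278570)
       = 2.094679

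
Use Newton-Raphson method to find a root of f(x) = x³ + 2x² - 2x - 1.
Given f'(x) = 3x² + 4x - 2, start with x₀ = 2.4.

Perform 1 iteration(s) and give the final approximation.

f(x) = x³ + 2x² - 2x - 1
f'(x) = 3x² + 4x - 2
x₀ = 2.4

Newton-Raphson formula: x_{n+1} = x_n - f(x_n)/f'(x_n)

Iteration 1:
  f(2.400000) = 19.544000
  f'(2.400000) = 24.880000
  x_1 = 2.400000 - 19.544000/24.880000 = 1.614469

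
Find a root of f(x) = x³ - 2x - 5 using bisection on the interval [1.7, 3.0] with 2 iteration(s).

f(x) = x³ - 2x - 5
Initial interval: [1.7, 3.0]

Iteration 1:
  c_1 = (1.700000 + 3.000000)/2 = 2.350000
  f(c_1) = f(2.350000) = 3.277875
  f(a) × f(c) < 0, new interval: [1.700000, 2.350000]
Iteration 2:
  c_2 = (1.700000 + 2.350000)/2 = 2.025000
  f(c_2) = f(2.025000) = -0.746234
  f(a) × f(c) ≥ 0, new interval: [2.025000, 2.350000]

After 2 iteration(s), the approximation is c_2 = 2.025000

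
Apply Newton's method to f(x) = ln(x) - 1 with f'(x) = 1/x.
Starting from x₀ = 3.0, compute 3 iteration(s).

f(x) = ln(x) - 1
f'(x) = 1/x
x₀ = 3.0

Newton-Raphson formula: x_{n+1} = x_n - f(x_n)/f'(x_n)

Iteration 1:
  f(3.000000) = 0.098612
  f'(3.000000) = 0.333333
  x_1 = 3.000000 - 0.098612/0.333333 = 2.704163
Iteration 2:
  f(2.704163) = -0.005208
  f'(2.704163) = 0.369800
  x_2 = 2.704163 - (-0.005208)/0.369800 = 2.718245
Iteration 3:
  f(2.718245) = -0.000014
  f'(2.718245) = 0.367884
  x_3 = 2.718245 - (-0.000014)/0.367884 = 2.718282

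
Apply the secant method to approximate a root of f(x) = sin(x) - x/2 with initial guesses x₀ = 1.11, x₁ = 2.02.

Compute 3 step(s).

f(x) = sin(x) - x/2
x₀ = 1.11, x₁ = 2.02

Secant formula: x_{n+1} = x_n - f(x_n)(x_n - x_{n-1})/(f(x_n) - f(x_{n-1}))

Iteration 1:
  f(1.110000) = 0.340699
  f(2.020000) = -0.109207
  x_2 = 2.020000 - (-0.109207)×(2.020000 - 1.110000)/(-0.109207 - 0.340699)
       = 1.799113
Iteration 2:
  f(2.020000) = -0.109207
  f(1.799113) = 0.074492
  x_3 = 1.799113 - 0.074492×(1.799113 - 2.020000)/(0.074492 - (-0.109207))
       = 1.888685
Iteration 3:
  f(1.799113) = 0.074492
  f(1.888685) = 0.005555
  x_4 = 1.888685 - 0.005555×(1.888685 - 1.799113)/(0.005555 - 0.074492)
       = 1.895903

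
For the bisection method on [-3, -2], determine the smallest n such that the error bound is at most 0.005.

We need (b-a)/2^n ≤ 0.005
(-2 - (-3))/2^n ≤ 0.005
1/2^n ≤ 0.005
2^n ≥ 200
n ≥ log₂(200) = 7.64
n ≥ 8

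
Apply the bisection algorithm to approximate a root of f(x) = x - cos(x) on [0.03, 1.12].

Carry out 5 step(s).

f(x) = x - cos(x)
Initial interval: [0.03, 1.12]

Iteration 1:
  c_1 = (0.030000 + 1.120000)/2 = 0.575000
  f(c_1) = f(0.575000) = -0.264192
  f(a) × f(c) ≥ 0, new interval: [0.575000, 1.120000]
Iteration 2:
  c_2 = (0.575000 + 1.120000)/2 = 0.847500
  f(c_2) = f(0.847500) = 0.185641
  f(a) × f(c) < 0, new interval: [0.575000, 0.847500]
Iteration 3:
  c_3 = (0.575000 + 0.847500)/2 = 0.711250
  f(c_3) = f(0.711250) = -0.046296
  f(a) × f(c) ≥ 0, new interval: [0.711250, 0.847500]
Iteration 4:
  c_4 = (0.711250 + 0.847500)/2 = 0.779375
  f(c_4) = f(0.779375) = 0.068022
  f(a) × f(c) < 0, new interval: [0.711250, 0.779375]
Iteration 5:
  c_5 = (0.711250 + 0.779375)/2 = 0.745313
  f(c_5) = f(0.745313) = 0.010436
  f(a) × f(c) < 0, new interval: [0.711250, 0.745313]

After 5 iteration(s), the approximation is c_5 = 0.745313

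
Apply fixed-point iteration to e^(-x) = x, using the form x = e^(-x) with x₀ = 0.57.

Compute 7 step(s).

Equation: e^(-x) = x
Fixed-point form: x = e^(-x)
x₀ = 0.57

x_1 = g(0.570000) = 0.565525
x_2 = g(0.565525) = 0.568062
x_3 = g(0.568062) = 0.566623
x_4 = g(0.566623) = 0.567439
x_5 = g(0.567439) = 0.566976
x_6 = g(0.566976) = 0.567238
x_7 = g(0.567238) = 0.567089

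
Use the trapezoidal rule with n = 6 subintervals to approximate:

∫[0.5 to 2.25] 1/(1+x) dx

f(x) = 1/(1+x)
a = 0.5, b = 2.25, n = 6
h = (b - a)/n = 0.291667

Trapezoidal rule: (h/2)[f(x₀) + 2f(x₁) + 2f(x₂) + ... + f(xₙ)]

x_0 = 0.5000, f(x_0) = 0.666667, coefficient = 1
x_1 = 0.7917, f(x_1) = 0.558140, coefficient = 2
x_2 = 1.0833, f(x_2) = 0.480000, coefficient = 2
x_3 = 1.3750, f(x_3) = 0.421053, coefficient = 2
x_4 = 1.6667, f(x_4) = 0.375000, coefficient = 2
x_5 = 1.9583, f(x_5) = 0.338028, coefficient = 2
x_6 = 2.2500, f(x_6) = 0.307692, coefficient = 1

I ≈ (0.291667/2) × 5.318800 = 0.775658
Exact value: 0.773190
Error: 0.002468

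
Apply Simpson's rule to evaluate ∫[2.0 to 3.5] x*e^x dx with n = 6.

f(x) = x*e^x
a = 2.0, b = 3.5, n = 6
h = (b - a)/n = 0.250000

Simpson's rule: (h/3)[f(x₀) + 4f(x₁) + 2f(x₂) + ... + f(xₙ)]

x_0 = 2.0000, f(x_0) = 14.778112, coefficient = 1
x_1 = 2.2500, f(x_1) = 21.347406, coefficient = 4
x_2 = 2.5000, f(x_2) = 30.456235, coefficient = 2
x_3 = 2.7500, f(x_3) = 43.017238, coefficient = 4
x_4 = 3.0000, f(x_4) = 60.256611, coefficient = 2
x_5 = 3.2500, f(x_5) = 83.818605, coefficient = 4
x_6 = 3.5000, f(x_6) = 115.904082, coefficient = 1

I ≈ (0.250000/3) × 904.840878 = 75.403406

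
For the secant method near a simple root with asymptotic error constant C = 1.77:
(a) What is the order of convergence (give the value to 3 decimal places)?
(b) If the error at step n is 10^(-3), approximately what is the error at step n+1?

(a) Secant method has superlinear convergence with order φ = (1+√5)/2 ≈ 1.618.
    This means |e_{n+1}| ≈ C|e_n|^1.618.

(b) With |e_n| = 10^(-3) and C = 1.77:
    |e_{n+1}| ≈ 1.77 × (10^(-3))^1.618 = 1.77 × 10^(-4.85)

(a) ≈ 1.618 (golden ratio); (b) |e_{n+1}| ≈ 2.477e-05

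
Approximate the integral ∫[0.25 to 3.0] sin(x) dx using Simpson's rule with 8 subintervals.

f(x) = sin(x)
a = 0.25, b = 3.0, n = 8
h = (b - a)/n = 0.343750

Simpson's rule: (h/3)[f(x₀) + 4f(x₁) + 2f(x₂) + ... + f(xₙ)]

x_0 = 0.2500, f(x_0) = 0.247404, coefficient = 1
x_1 = 0.5938, f(x_1) = 0.559473, coefficient = 4
x_2 = 0.9375, f(x_2) = 0.806081, coefficient = 2
x_3 = 1.2812, f(x_3) = 0.958374, coefficient = 4
x_4 = 1.6250, f(x_4) = 0.998531, coefficient = 2
x_5 = 1.9688, f(x_5) = 0.921856, coefficient = 4
x_6 = 2.3125, f(x_6) = 0.737319, coefficient = 2
x_7 = 2.6562, f(x_7) = 0.466511, coefficient = 4
x_8 = 3.0000, f(x_8) = 0.141120, coefficient = 1

I ≈ (0.343750/3) × 17.097243 = 1.959059
Exact value: 1.958905
Error: 0.000154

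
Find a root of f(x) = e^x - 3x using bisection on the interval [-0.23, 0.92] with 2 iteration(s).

f(x) = e^x - 3x
Initial interval: [-0.23, 0.92]

Iteration 1:
  c_1 = (-0.230000 + 0.920000)/2 = 0.345000
  f(c_1) = f(0.345000) = 0.376990
  f(a) × f(c) ≥ 0, new interval: [0.345000, 0.920000]
Iteration 2:
  c_2 = (0.345000 + 0.920000)/2 = 0.632500
  f(c_2) = f(0.632500) = -0.015190
  f(a) × f(c) < 0, new interval: [0.345000, 0.632500]

After 2 iteration(s), the approximation is c_2 = 0.632500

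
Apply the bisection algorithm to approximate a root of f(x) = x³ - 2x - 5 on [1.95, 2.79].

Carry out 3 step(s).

f(x) = x³ - 2x - 5
Initial interval: [1.95, 2.79]

Iteration 1:
  c_1 = (1.950000 + 2.790000)/2 = 2.370000
  f(c_1) = f(2.370000) = 3.572053
  f(a) × f(c) < 0, new interval: [1.950000, 2.370000]
Iteration 2:
  c_2 = (1.950000 + 2.370000)/2 = 2.160000
  f(c_2) = f(2.160000) = 0.757696
  f(a) × f(c) < 0, new interval: [1.950000, 2.160000]
Iteration 3:
  c_3 = (1.950000 + 2.160000)/2 = 2.055000
  f(c_3) = f(2.055000) = -0.431684
  f(a) × f(c) ≥ 0, new interval: [2.055000, 2.160000]

After 3 iteration(s), the approximation is c_3 = 2.055000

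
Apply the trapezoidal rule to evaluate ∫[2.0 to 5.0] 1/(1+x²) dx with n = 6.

f(x) = 1/(1+x²)
a = 2.0, b = 5.0, n = 6
h = (b - a)/n = 0.500000

Trapezoidal rule: (h/2)[f(x₀) + 2f(x₁) + 2f(x₂) + ... + f(xₙ)]

x_0 = 2.0000, f(x_0) = 0.200000, coefficient = 1
x_1 = 2.5000, f(x_1) = 0.137931, coefficient = 2
x_2 = 3.0000, f(x_2) = 0.100000, coefficient = 2
x_3 = 3.5000, f(x_3) = 0.075472, coefficient = 2
x_4 = 4.0000, f(x_4) = 0.058824, coefficient = 2
x_5 = 4.5000, f(x_5) = 0.047059, coefficient = 2
x_6 = 5.0000, f(x_6) = 0.038462, coefficient = 1

I ≈ (0.500000/2) × 1.077032 = 0.269258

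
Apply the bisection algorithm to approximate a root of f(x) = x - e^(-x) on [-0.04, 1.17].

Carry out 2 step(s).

f(x) = x - e^(-x)
Initial interval: [-0.04, 1.17]

Iteration 1:
  c_1 = (-0.040000 + 1.170000)/2 = 0.565000
  f(c_1) = f(0.565000) = -0.003360
  f(a) × f(c) ≥ 0, new interval: [0.565000, 1.170000]
Iteration 2:
  c_2 = (0.565000 + 1.170000)/2 = 0.867500
  f(c_2) = f(0.867500) = 0.447500
  f(a) × f(c) < 0, new interval: [0.565000, 0.867500]

After 2 iteration(s), the approximation is c_2 = 0.867500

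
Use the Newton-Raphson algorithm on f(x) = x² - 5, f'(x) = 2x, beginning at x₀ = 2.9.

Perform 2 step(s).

f(x) = x² - 5
f'(x) = 2x
x₀ = 2.9

Newton-Raphson formula: x_{n+1} = x_n - f(x_n)/f'(x_n)

Iteration 1:
  f(2.900000) = 3.410000
  f'(2.900000) = 5.800000
  x_1 = 2.900000 - 3.410000/5.800000 = 2.312069
Iteration 2:
  f(2.312069) = 0.345663
  f'(2.312069) = 4.624138
  x_2 = 2.312069 - 0.345663/4.624138 = 2.237317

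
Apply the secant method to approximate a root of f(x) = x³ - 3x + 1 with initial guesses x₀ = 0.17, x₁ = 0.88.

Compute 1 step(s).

f(x) = x³ - 3x + 1
x₀ = 0.17, x₁ = 0.88

Secant formula: x_{n+1} = x_n - f(x_n)(x_n - x_{n-1})/(f(x_n) - f(x_{n-1}))

Iteration 1:
  f(0.170000) = 0.494913
  f(0.880000) = -0.958528
  x_2 = 0.880000 - (-0.958528)×(0.880000 - 0.170000)/(-0.958528 - 0.494913)
       = 0.411763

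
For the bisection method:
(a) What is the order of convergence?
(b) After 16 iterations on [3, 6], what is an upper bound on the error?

(a) Bisection has linear (order 1) convergence; the error is halved each step.

(b) Error bound = (b-a)/2^n = (6 - 3)/2^{16}
    = 3/2^{16}

(a) 1 (linear); (b) error ≤ 4.58e-05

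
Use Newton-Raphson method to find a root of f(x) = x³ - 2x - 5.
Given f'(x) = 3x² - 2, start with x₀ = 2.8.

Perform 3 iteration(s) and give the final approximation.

f(x) = x³ - 2x - 5
f'(x) = 3x² - 2
x₀ = 2.8

Newton-Raphson formula: x_{n+1} = x_n - f(x_n)/f'(x_n)

Iteration 1:
  f(2.800000) = 11.352000
  f'(2.800000) = 21.520000
  x_1 = 2.800000 - 11.352000/21.520000 = 2.272491
Iteration 2:
  f(2.272491) = 2.190647
  f'(2.272491) = 13.492642
  x_2 = 2.272491 - 2.190647/13.492642 = 2.110132
Iteration 3:
  f(2.110132) = 0.175431
  f'(2.110132) = 11.357972
  x_3 = 2.110132 - 0.175431/11.357972 = 2.094686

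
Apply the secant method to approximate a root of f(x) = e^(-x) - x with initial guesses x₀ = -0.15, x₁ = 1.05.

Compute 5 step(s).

f(x) = e^(-x) - x
x₀ = -0.15, x₁ = 1.05

Secant formula: x_{n+1} = x_n - f(x_n)(x_n - x_{n-1})/(f(x_n) - f(x_{n-1}))

Iteration 1:
  f(-0.150000) = 1.311834
  f(1.050000) = -0.700062
  x_2 = 1.050000 - (-0.700062)×(1.050000 - (-0.150000))/(-0.700062 - 1.311834)
       = 0.632446
Iteration 2:
  f(1.050000) = -0.700062
  f(0.632446) = -0.101156
  x_3 = 0.632446 - (-0.101156)×(0.632446 - 1.050000)/(-0.101156 - (-0.700062))
       = 0.561921
Iteration 3:
  f(0.632446) = -0.101156
  f(0.561921) = 0.008192
  x_4 = 0.561921 - 0.008192×(0.561921 - 0.632446)/(0.008192 - (-0.101156))
       = 0.567204
Iteration 4:
  f(0.561921) = 0.008192
  f(0.567204) = -0.000096
  x_5 = 0.567204 - (-0.000096)×(0.567204 - 0.561921)/(-0.000096 - 0.008192)
       = 0.567143
Iteration 5:
  f(0.567204) = -0.000096
  f(0.567143) = 0.000000
  x_6 = 0.567143 - 0.000000×(0.567143 - 0.567204)/(0.000000 - (-0.000096))
       = 0.567143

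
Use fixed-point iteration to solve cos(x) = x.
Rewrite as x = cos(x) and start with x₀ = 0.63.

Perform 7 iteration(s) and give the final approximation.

Equation: cos(x) = x
Fixed-point form: x = cos(x)
x₀ = 0.63

x_1 = g(0.630000) = 0.808028
x_2 = g(0.808028) = 0.690926
x_3 = g(0.690926) = 0.770656
x_4 = g(0.770656) = 0.717454
x_5 = g(0.717454) = 0.753482
x_6 = g(0.753482) = 0.729311
x_7 = g(0.729311) = 0.745634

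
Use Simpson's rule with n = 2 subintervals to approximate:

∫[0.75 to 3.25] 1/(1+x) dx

f(x) = 1/(1+x)
a = 0.75, b = 3.25, n = 2
h = (b - a)/n = 1.250000

Simpson's rule: (h/3)[f(x₀) + 4f(x₁) + 2f(x₂) + ... + f(xₙ)]

x_0 = 0.7500, f(x_0) = 0.571429, coefficient = 1
x_1 = 2.0000, f(x_1) = 0.333333, coefficient = 4
x_2 = 3.2500, f(x_2) = 0.235294, coefficient = 1

I ≈ (1.250000/3) × 2.140056 = 0.891690
Exact value: 0.887303
Error: 0.004387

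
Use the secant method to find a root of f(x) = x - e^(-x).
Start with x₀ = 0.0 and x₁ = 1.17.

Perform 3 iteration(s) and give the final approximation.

f(x) = x - e^(-x)
x₀ = 0.0, x₁ = 1.17

Secant formula: x_{n+1} = x_n - f(x_n)(x_n - x_{n-1})/(f(x_n) - f(x_{n-1}))

Iteration 1:
  f(0.000000) = -1.000000
  f(1.170000) = 0.859633
  x_2 = 1.170000 - 0.859633×(1.170000 - 0.000000)/(0.859633 - (-1.000000))
       = 0.629156
Iteration 2:
  f(1.170000) = 0.859633
  f(0.629156) = 0.096115
  x_3 = 0.629156 - 0.096115×(0.629156 - 1.170000)/(0.096115 - 0.859633)
       = 0.561073
Iteration 3:
  f(0.629156) = 0.096115
  f(0.561073) = -0.009524
  x_4 = 0.561073 - (-0.009524)×(0.561073 - 0.629156)/(-0.009524 - 0.096115)
       = 0.567211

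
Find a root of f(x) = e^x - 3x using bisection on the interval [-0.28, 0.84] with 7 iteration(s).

f(x) = e^x - 3x
Initial interval: [-0.28, 0.84]

Iteration 1:
  c_1 = (-0.280000 + 0.840000)/2 = 0.280000
  f(c_1) = f(0.280000) = 0.483130
  f(a) × f(c) ≥ 0, new interval: [0.280000, 0.840000]
Iteration 2:
  c_2 = (0.280000 + 0.840000)/2 = 0.560000
  f(c_2) = f(0.560000) = 0.070673
  f(a) × f(c) ≥ 0, new interval: [0.560000, 0.840000]
Iteration 3:
  c_3 = (0.560000 + 0.840000)/2 = 0.700000
  f(c_3) = f(0.700000) = -0.086247
  f(a) × f(c) < 0, new interval: [0.560000, 0.700000]
Iteration 4:
  c_4 = (0.560000 + 0.700000)/2 = 0.630000
  f(c_4) = f(0.630000) = -0.012389
  f(a) × f(c) < 0, new interval: [0.560000, 0.630000]
Iteration 5:
  c_5 = (0.560000 + 0.630000)/2 = 0.595000
  f(c_5) = f(0.595000) = 0.028031
  f(a) × f(c) ≥ 0, new interval: [0.595000, 0.630000]
Iteration 6:
  c_6 = (0.595000 + 0.630000)/2 = 0.612500
  f(c_6) = f(0.612500) = 0.007538
  f(a) × f(c) ≥ 0, new interval: [0.612500, 0.630000]
Iteration 7:
  c_7 = (0.612500 + 0.630000)/2 = 0.621250
  f(c_7) = f(0.621250) = -0.002497
  f(a) × f(c) < 0, new interval: [0.612500, 0.621250]

After 7 iteration(s), the approximation is c_7 = 0.621250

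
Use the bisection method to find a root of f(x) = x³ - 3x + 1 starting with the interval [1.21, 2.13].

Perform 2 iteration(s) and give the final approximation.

f(x) = x³ - 3x + 1
Initial interval: [1.21, 2.13]

Iteration 1:
  c_1 = (1.210000 + 2.130000)/2 = 1.670000
  f(c_1) = f(1.670000) = 0.647463
  f(a) × f(c) < 0, new interval: [1.210000, 1.670000]
Iteration 2:
  c_2 = (1.210000 + 1.670000)/2 = 1.440000
  f(c_2) = f(1.440000) = -0.334016
  f(a) × f(c) ≥ 0, new interval: [1.440000, 1.670000]

After 2 iteration(s), the approximation is c_2 = 1.440000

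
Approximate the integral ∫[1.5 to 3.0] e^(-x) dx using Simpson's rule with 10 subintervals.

f(x) = e^(-x)
a = 1.5, b = 3.0, n = 10
h = (b - a)/n = 0.150000

Simpson's rule: (h/3)[f(x₀) + 4f(x₁) + 2f(x₂) + ... + f(xₙ)]

x_0 = 1.5000, f(x_0) = 0.223130, coefficient = 1
x_1 = 1.6500, f(x_1) = 0.192050, coefficient = 4
x_2 = 1.8000, f(x_2) = 0.165299, coefficient = 2
x_3 = 1.9500, f(x_3) = 0.142274, coefficient = 4
x_4 = 2.1000, f(x_4) = 0.122456, coefficient = 2
x_5 = 2.2500, f(x_5) = 0.105399, coefficient = 4
x_6 = 2.4000, f(x_6) = 0.090718, coefficient = 2
x_7 = 2.5500, f(x_7) = 0.078082, coefficient = 4
x_8 = 2.7000, f(x_8) = 0.067206, coefficient = 2
x_9 = 2.8500, f(x_9) = 0.057844, coefficient = 4
x_10 = 3.0000, f(x_10) = 0.049787, coefficient = 1

I ≈ (0.150000/3) × 3.466872 = 0.173344
Exact value: 0.173343
Error: 0.000000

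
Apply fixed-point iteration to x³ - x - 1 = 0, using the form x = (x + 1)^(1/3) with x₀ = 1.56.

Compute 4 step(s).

Equation: x³ - x - 1 = 0
Fixed-point form: x = (x + 1)^(1/3)
x₀ = 1.56

x_1 = g(1.560000) = 1.367981
x_2 = g(1.367981) = 1.332885
x_3 = g(1.332885) = 1.326267
x_4 = g(1.326267) = 1.325012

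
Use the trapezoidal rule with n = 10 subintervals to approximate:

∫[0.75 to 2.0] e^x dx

f(x) = e^x
a = 0.75, b = 2.0, n = 10
h = (b - a)/n = 0.125000

Trapezoidal rule: (h/2)[f(x₀) + 2f(x₁) + 2f(x₂) + ... + f(xₙ)]

x_0 = 0.7500, f(x_0) = 2.117000, coefficient = 1
x_1 = 0.8750, f(x_1) = 2.398875, coefficient = 2
x_2 = 1.0000, f(x_2) = 2.718282, coefficient = 2
x_3 = 1.1250, f(x_3) = 3.080217, coefficient = 2
x_4 = 1.2500, f(x_4) = 3.490343, coefficient = 2
x_5 = 1.3750, f(x_5) = 3.955077, coefficient = 2
x_6 = 1.5000, f(x_6) = 4.481689, coefficient = 2
x_7 = 1.6250, f(x_7) = 5.078419, coefficient = 2
x_8 = 1.7500, f(x_8) = 5.754603, coefficient = 2
x_9 = 1.8750, f(x_9) = 6.520819, coefficient = 2
x_10 = 2.0000, f(x_10) = 7.389056, coefficient = 1

I ≈ (0.125000/2) × 84.462703 = 5.278919
Exact value: 5.272056
Error: 0.006863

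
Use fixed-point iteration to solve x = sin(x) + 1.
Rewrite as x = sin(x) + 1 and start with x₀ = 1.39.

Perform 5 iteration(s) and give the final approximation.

Equation: x = sin(x) + 1
Fixed-point form: x = sin(x) + 1
x₀ = 1.39

x_1 = g(1.390000) = 1.983701
x_2 = g(1.983701) = 1.915959
x_3 = g(1.915959) = 1.941020
x_4 = g(1.941020) = 1.932246
x_5 = g(1.932246) = 1.935385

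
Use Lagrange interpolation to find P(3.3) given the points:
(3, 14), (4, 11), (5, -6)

Lagrange interpolation formula:
P(x) = Σ yᵢ × Lᵢ(x)
where Lᵢ(x) = Π_{j≠i} (x - xⱼ)/(xᵢ - xⱼ)

L_0(3.3) = (3.3 - 4)/(3 - 4) × (3.3 - 5)/(3 - 5) = 0.595000
L_1(3.3) = (3.3 - 3)/(4 - 3) × (3.3 - 5)/(4 - 5) = 0.510000
L_2(3.3) = (3.3 - 3)/(5 - 3) × (3.3 - 4)/(5 - 4) = -0.105000

P(3.3) = 14×L_0(3.3) + 11×L_1(3.3) + (-6)×L_2(3.3)
P(3.3) = 14.570000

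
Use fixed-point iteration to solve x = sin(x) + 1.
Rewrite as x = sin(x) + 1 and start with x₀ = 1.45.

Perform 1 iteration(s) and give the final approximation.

Equation: x = sin(x) + 1
Fixed-point form: x = sin(x) + 1
x₀ = 1.45

x_1 = g(1.450000) = 1.992713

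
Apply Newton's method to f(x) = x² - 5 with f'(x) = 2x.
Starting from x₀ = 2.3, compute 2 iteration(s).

f(x) = x² - 5
f'(x) = 2x
x₀ = 2.3

Newton-Raphson formula: x_{n+1} = x_n - f(x_n)/f'(x_n)

Iteration 1:
  f(2.300000) = 0.290000
  f'(2.300000) = 4.600000
  x_1 = 2.300000 - 0.290000/4.600000 = 2.236957
Iteration 2:
  f(2.236957) = 0.003974
  f'(2.236957) = 4.473913
  x_2 = 2.236957 - 0.003974/4.473913 = 2.236068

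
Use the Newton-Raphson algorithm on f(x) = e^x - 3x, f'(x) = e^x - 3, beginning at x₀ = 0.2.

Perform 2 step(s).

f(x) = e^x - 3x
f'(x) = e^x - 3
x₀ = 0.2

Newton-Raphson formula: x_{n+1} = x_n - f(x_n)/f'(x_n)

Iteration 1:
  f(0.200000) = 0.621403
  f'(0.200000) = -1.778597
  x_1 = 0.200000 - 0.621403/(-1.778597) = 0.549378
Iteration 2:
  f(0.549378) = 0.084041
  f'(0.549378) = -1.267825
  x_2 = 0.549378 - 0.084041/(-1.267825) = 0.615666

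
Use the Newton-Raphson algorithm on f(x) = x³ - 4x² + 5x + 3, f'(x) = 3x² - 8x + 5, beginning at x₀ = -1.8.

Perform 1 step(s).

f(x) = x³ - 4x² + 5x + 3
f'(x) = 3x² - 8x + 5
x₀ = -1.8

Newton-Raphson formula: x_{n+1} = x_n - f(x_n)/f'(x_n)

Iteration 1:
  f(-1.800000) = -24.792000
  f'(-1.800000) = 29.120000
  x_1 = -1.800000 - (-24.792000)/29.120000 = -0.948626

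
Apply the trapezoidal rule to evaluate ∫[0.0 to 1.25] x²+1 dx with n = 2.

f(x) = x²+1
a = 0.0, b = 1.25, n = 2
h = (b - a)/n = 0.625000

Trapezoidal rule: (h/2)[f(x₀) + 2f(x₁) + 2f(x₂) + ... + f(xₙ)]

x_0 = 0.0000, f(x_0) = 1.000000, coefficient = 1
x_1 = 0.6250, f(x_1) = 1.390625, coefficient = 2
x_2 = 1.2500, f(x_2) = 2.562500, coefficient = 1

I ≈ (0.625000/2) × 6.343750 = 1.982422
Exact value: 1.901042
Error: 0.081380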